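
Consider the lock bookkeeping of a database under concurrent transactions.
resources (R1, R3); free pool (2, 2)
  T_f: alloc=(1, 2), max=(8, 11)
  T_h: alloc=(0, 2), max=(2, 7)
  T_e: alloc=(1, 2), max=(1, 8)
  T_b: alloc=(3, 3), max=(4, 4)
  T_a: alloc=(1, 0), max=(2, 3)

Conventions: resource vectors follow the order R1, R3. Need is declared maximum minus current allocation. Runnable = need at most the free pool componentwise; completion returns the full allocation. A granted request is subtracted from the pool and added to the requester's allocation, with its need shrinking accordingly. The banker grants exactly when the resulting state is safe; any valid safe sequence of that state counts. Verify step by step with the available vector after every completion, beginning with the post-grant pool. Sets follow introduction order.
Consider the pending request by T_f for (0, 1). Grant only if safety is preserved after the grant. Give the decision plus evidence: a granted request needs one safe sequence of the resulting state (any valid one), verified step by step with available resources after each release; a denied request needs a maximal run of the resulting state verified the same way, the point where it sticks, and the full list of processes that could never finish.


DENY: after the grant no complete ordering would exist.
Key observation: R3 is the bottleneck — with T_b, T_a done the pool holds (6, 4), short of every remaining need.
On the post-grant state, T_b, T_a is a maximal run — nothing extends it. Step-by-step check:
  pool = (2, 1)
  T_b needs (1, 1) <= (2, 1) -> finishes; pool += (3, 3) = (5, 4)
  T_a needs (1, 3) <= (5, 4) -> finishes; pool += (1, 0) = (6, 4)
  T_f cannot run: need (7, 8) vs free (6, 4) (insufficient R1 and R3)
  T_h cannot run: need (2, 5) vs free (6, 4) (insufficient R3)
  T_e cannot run: need (0, 6) vs free (6, 4) (insufficient R3)
Had the request been granted, T_f, T_h and T_e could never finish.


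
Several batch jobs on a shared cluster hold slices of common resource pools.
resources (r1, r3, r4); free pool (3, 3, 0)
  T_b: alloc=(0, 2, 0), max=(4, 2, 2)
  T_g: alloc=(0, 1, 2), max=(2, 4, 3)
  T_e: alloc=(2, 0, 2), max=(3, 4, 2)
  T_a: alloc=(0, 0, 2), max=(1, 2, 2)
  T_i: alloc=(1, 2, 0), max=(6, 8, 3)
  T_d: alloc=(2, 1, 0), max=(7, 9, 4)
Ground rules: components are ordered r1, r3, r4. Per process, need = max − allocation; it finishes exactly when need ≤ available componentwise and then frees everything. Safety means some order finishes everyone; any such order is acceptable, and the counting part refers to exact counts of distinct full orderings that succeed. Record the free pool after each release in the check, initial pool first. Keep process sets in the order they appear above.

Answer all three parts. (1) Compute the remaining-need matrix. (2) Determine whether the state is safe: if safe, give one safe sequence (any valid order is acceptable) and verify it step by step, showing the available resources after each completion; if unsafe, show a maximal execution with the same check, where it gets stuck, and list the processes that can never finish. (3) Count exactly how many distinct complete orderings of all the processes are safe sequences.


(1) Need matrix, components ordered r1, r3, r4:
  T_b: (4, 0, 2)
  T_g: (2, 3, 1)
  T_e: (1, 4, 0)
  T_a: (1, 2, 0)
  T_i: (5, 6, 3)
  T_d: (5, 8, 4)
(2) SAFE. One safe sequence: T_a, T_g, T_e, T_b, T_i, T_d.
Key observation: at T_g the run first touches a limit — (2, 3, 1) against (3, 3, 2), exact on a resource it actually requests.
Check, step by step:
  pool = (3, 3, 0)
  T_a: need (1, 2, 0) fits (3, 3, 0); releases (0, 0, 2), pool now (3, 3, 2)
  T_g: need (2, 3, 1) fits (3, 3, 2); releases (0, 1, 2), pool now (3, 4, 4)
  T_e: need (1, 4, 0) fits (3, 4, 4); releases (2, 0, 2), pool now (5, 4, 6)
  T_b: need (4, 0, 2) fits (5, 4, 6); releases (0, 2, 0), pool now (5, 6, 6)
  T_i: need (5, 6, 3) fits (5, 6, 6); releases (1, 2, 0), pool now (6, 8, 6)
  T_d: need (5, 8, 4) fits (6, 8, 6); releases (2, 1, 0), pool now (8, 9, 6)
(3) Exactly 1 of the possible complete orderings is a safe sequence.


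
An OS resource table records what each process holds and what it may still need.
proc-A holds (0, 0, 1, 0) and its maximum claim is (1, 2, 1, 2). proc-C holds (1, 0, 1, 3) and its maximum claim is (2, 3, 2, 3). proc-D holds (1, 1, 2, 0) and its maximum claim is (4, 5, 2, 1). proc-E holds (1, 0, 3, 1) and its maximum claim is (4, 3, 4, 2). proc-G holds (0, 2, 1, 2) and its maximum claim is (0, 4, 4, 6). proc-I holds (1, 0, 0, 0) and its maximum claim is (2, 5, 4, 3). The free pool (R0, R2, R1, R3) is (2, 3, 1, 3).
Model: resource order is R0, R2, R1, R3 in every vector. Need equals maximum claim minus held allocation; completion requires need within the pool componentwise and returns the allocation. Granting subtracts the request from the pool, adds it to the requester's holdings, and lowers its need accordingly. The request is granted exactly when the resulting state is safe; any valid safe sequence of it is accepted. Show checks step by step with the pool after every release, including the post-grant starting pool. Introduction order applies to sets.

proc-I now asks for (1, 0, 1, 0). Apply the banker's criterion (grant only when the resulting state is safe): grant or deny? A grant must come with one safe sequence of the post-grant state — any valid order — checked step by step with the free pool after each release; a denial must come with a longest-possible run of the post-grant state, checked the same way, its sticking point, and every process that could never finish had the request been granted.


DENY. Granting would leave the state unsafe.
Key observation: after proc-A, proc-C the pool peaks at (2, 3, 2, 6), and each blocked process is short somewhere: proc-D on R0, R2; proc-E on R0; proc-G on R1; proc-I on R2, R1.
On the post-grant state, proc-A, proc-C is a maximal run — nothing extends it. Walking it through:
  pool = (1, 3, 0, 3)
  proc-A needs (1, 2, 0, 2) <= (1, 3, 0, 3) -> finishes; pool += (0, 0, 1, 0) = (1, 3, 1, 3)
  proc-C needs (1, 3, 1, 0) <= (1, 3, 1, 3) -> finishes; pool += (1, 0, 1, 3) = (2, 3, 2, 6)
  proc-D cannot run: need (3, 4, 0, 1) vs free (2, 3, 2, 6) (insufficient R0 and R2)
  proc-E cannot run: need (3, 3, 1, 1) vs free (2, 3, 2, 6) (insufficient R0)
  proc-G cannot run: need (0, 2, 3, 4) vs free (2, 3, 2, 6) (insufficient R1)
  proc-I cannot run: need (0, 5, 3, 3) vs free (2, 3, 2, 6) (insufficient R2 and R1)
Processes that could never finish after the grant: proc-D, proc-E, proc-G and proc-I.


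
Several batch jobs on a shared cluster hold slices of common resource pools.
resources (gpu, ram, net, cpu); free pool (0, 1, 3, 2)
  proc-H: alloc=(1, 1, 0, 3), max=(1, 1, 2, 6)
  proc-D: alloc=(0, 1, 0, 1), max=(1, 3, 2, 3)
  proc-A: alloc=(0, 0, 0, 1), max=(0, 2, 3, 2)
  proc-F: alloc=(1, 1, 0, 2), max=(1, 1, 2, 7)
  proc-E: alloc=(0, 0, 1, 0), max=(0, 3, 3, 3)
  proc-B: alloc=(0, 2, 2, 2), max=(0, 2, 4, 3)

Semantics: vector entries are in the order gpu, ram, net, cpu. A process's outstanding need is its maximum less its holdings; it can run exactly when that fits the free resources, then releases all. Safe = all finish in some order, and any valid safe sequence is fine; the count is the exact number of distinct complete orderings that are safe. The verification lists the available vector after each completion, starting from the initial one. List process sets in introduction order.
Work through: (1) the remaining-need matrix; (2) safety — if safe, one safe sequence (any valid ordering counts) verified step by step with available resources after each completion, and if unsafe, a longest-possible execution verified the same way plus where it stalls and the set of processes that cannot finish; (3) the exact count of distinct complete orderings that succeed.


(1) Need matrix, components ordered gpu, ram, net, cpu:
  proc-H: (0, 0, 2, 3)
  proc-D: (1, 2, 2, 2)
  proc-A: (0, 2, 3, 1)
  proc-F: (0, 0, 2, 5)
  proc-E: (0, 3, 2, 3)
  proc-B: (0, 0, 2, 1)
(2) SAFE. One safe sequence: proc-B, proc-E, proc-H, proc-A, proc-D, proc-F.
Key observation: reading the order forward, proc-E is the first process whose need (0, 3, 2, 3) meets the free pool (0, 3, 5, 4) exactly on a resource it requests.
Verifying each step:
  pool = (0, 1, 3, 2)
  run proc-B (needs (0, 0, 2, 1), free (0, 1, 3, 2)); after release of (0, 2, 2, 2) the pool is (0, 3, 5, 4)
  run proc-E (needs (0, 3, 2, 3), free (0, 3, 5, 4)); after release of (0, 0, 1, 0) the pool is (0, 3, 6, 4)
  run proc-H (needs (0, 0, 2, 3), free (0, 3, 6, 4)); after release of (1, 1, 0, 3) the pool is (1, 4, 6, 7)
  run proc-A (needs (0, 2, 3, 1), free (1, 4, 6, 7)); after release of (0, 0, 0, 1) the pool is (1, 4, 6, 8)
  run proc-D (needs (1, 2, 2, 2), free (1, 4, 6, 8)); after release of (0, 1, 0, 1) the pool is (1, 5, 6, 9)
  run proc-F (needs (0, 0, 2, 5), free (1, 5, 6, 9)); after release of (1, 1, 0, 2) the pool is (2, 6, 6, 11)
(3) The exact count: 50 of the possible complete orderings are safe sequences.


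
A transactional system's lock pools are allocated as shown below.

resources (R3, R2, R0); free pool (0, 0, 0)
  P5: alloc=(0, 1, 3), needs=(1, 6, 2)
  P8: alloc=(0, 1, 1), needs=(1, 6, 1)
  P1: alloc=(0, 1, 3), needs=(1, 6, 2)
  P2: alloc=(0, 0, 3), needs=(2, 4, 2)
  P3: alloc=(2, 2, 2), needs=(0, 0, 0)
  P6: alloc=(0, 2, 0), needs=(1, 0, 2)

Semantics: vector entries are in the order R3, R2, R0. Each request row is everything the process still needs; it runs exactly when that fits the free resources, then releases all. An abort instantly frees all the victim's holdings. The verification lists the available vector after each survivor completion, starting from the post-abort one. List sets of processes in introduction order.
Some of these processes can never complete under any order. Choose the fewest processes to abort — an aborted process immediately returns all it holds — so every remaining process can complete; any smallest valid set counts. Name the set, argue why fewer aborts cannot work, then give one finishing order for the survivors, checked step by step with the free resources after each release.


Abort P8 and P1.
Key observation: the returned (0, 2, 4) from P8 and P1 is what brings P5 — unrunnable before, under any order — into play at step 3.
No one abort is enough; case by case: P5 alone leaves P8 blocked (short on R2); P8 alone leaves P5 blocked (short on R2); P1 alone leaves P5 blocked (short on R2); P2 alone leaves P5 blocked (short on R2); P3 alone leaves P5 blocked (short on R2); P6 alone leaves P5 blocked (short on R2).
The survivors complete as P3, P6, P5, P2. Step-by-step check (starting from the post-abort pool):
  pool = (0, 2, 4)
  P3: need (0, 0, 0) fits (0, 2, 4); releases (2, 2, 2), pool now (2, 4, 6)
  P6: need (1, 0, 2) fits (2, 4, 6); releases (0, 2, 0), pool now (2, 6, 6)
  P5: need (1, 6, 2) fits (2, 6, 6); releases (0, 1, 3), pool now (2, 7, 9)
  P2: need (2, 4, 2) fits (2, 7, 9); releases (0, 0, 3), pool now (2, 7, 12)


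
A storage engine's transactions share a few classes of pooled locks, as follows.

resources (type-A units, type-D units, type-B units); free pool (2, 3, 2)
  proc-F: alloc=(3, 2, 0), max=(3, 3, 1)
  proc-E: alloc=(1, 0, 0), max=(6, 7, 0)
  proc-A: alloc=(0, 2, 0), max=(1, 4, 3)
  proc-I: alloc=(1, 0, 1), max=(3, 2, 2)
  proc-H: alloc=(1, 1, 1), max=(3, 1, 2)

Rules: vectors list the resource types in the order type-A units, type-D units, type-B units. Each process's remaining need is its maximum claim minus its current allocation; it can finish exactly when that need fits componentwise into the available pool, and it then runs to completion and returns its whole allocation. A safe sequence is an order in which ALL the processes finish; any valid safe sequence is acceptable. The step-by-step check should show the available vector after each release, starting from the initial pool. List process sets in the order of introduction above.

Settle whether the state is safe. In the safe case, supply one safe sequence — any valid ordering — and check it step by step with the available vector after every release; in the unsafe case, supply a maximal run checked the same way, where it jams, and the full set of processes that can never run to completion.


The state is SAFE; one workable sequence: proc-F, proc-H, proc-I, proc-A, proc-E.
Key observation: every step clears its requested resources with room to spare; the minimum clearance is 1, first at proc-F — (0, 1, 1) vs (2, 3, 2) free.
Walking it through:
  pool = (2, 3, 2)
  run proc-F (needs (0, 1, 1), free (2, 3, 2)); after release of (3, 2, 0) the pool is (5, 5, 2)
  run proc-H (needs (2, 0, 1), free (5, 5, 2)); after release of (1, 1, 1) the pool is (6, 6, 3)
  run proc-I (needs (2, 2, 1), free (6, 6, 3)); after release of (1, 0, 1) the pool is (7, 6, 4)
  run proc-A (needs (1, 2, 3), free (7, 6, 4)); after release of (0, 2, 0) the pool is (7, 8, 4)
  run proc-E (needs (5, 7, 0), free (7, 8, 4)); after release of (1, 0, 0) the pool is (8, 8, 4)


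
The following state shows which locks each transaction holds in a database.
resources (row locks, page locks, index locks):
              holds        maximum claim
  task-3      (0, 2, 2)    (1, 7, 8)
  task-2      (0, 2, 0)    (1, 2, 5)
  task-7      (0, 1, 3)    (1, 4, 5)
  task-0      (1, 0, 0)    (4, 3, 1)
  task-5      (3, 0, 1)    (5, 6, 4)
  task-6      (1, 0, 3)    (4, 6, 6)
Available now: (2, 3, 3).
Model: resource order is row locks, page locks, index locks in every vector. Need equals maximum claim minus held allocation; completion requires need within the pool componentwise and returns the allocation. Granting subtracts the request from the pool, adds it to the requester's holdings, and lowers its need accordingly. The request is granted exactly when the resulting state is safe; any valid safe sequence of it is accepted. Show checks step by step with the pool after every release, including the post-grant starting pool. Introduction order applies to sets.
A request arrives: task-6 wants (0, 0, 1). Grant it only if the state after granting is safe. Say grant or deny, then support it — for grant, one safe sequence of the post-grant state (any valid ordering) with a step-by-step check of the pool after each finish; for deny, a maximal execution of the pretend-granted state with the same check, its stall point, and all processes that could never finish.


GRANT: granting preserves safety; a valid post-grant sequence is task-7, task-2, task-5, task-3, task-6, task-0.
Key observation: (2, 3, 2) free after granting still covers task-7 first, and each release covers the next.
Check on the post-grant state, step by step:
  pool = (2, 3, 2)
  run task-7 (needs (1, 3, 2), free (2, 3, 2)); after release of (0, 1, 3) the pool is (2, 4, 5)
  run task-2 (needs (1, 0, 5), free (2, 4, 5)); after release of (0, 2, 0) the pool is (2, 6, 5)
  run task-5 (needs (2, 6, 3), free (2, 6, 5)); after release of (3, 0, 1) the pool is (5, 6, 6)
  run task-3 (needs (1, 5, 6), free (5, 6, 6)); after release of (0, 2, 2) the pool is (5, 8, 8)
  run task-6 (needs (3, 6, 2), free (5, 8, 8)); after release of (1, 0, 4) the pool is (6, 8, 12)
  run task-0 (needs (3, 3, 1), free (6, 8, 12)); after release of (1, 0, 0) the pool is (7, 8, 12)


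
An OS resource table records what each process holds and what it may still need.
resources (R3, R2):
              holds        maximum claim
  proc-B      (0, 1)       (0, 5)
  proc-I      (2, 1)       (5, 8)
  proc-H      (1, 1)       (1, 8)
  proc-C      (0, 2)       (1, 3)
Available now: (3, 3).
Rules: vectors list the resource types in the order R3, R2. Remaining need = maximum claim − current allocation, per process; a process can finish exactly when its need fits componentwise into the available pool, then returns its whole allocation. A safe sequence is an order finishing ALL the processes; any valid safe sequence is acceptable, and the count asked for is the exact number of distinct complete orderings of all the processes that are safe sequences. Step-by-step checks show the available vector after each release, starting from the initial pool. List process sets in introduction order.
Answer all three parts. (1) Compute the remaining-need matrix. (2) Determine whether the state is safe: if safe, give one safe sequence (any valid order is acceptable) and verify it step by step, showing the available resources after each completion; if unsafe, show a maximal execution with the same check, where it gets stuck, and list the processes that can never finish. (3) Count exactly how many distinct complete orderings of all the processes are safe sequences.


(1) Need matrix, components ordered R3, R2:
  proc-B: (0, 4)
  proc-I: (3, 7)
  proc-H: (0, 7)
  proc-C: (1, 1)
(2) UNSAFE.
Key observation: proc-C, proc-B can finish, but then (3, 6) is all there is, and the blocked group's R2 demands exceed it.
Going as far as possible: proc-C, proc-B; after that, nothing fits. Check, step by step:
  pool = (3, 3)
  run proc-C (needs (1, 1), free (3, 3)); after release of (0, 2) the pool is (3, 5)
  run proc-B (needs (0, 4), free (3, 5)); after release of (0, 1) the pool is (3, 6)
  proc-I cannot run: need (3, 7) vs free (3, 6) (insufficient R2)
  proc-H cannot run: need (0, 7) vs free (3, 6) (insufficient R2)
Permanently blocked: proc-I and proc-H.
(3) The exact count: 0 of the possible complete orderings are safe sequences.


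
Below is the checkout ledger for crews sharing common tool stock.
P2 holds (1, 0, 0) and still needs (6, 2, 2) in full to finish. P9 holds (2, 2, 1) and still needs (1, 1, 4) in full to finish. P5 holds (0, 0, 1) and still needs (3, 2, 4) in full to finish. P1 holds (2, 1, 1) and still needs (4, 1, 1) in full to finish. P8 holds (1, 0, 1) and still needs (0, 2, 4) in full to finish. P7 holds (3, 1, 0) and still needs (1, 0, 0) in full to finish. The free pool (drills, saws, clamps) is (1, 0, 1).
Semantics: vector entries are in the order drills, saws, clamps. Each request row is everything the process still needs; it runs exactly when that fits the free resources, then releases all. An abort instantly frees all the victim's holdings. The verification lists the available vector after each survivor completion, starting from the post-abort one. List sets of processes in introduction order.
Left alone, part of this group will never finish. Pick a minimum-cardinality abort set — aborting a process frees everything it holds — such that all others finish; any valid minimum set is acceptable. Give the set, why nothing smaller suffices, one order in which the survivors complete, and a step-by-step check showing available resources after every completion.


Minimum abort set: P9 and P5.
Key observation: P8 had no path to completion before; after the abort of P9 and P5 ((2, 2, 2) returned), step 4 is where it fits.
Why nothing smaller works — every single abort fails: P2 alone leaves P9 blocked (short on clamps); P9 alone leaves P5 blocked (short on clamps); P5 alone leaves P9 blocked (short on clamps); P1 alone leaves P9 blocked (short on clamps); P8 alone leaves P9 blocked (short on clamps); P7 alone leaves P9 blocked (short on clamps).
One survivor order: P7, P2, P1, P8. Check, step by step (post-abort pool first):
  pool = (3, 2, 3)
  P7 needs (1, 0, 0) <= (3, 2, 3) -> finishes; pool += (3, 1, 0) = (6, 3, 3)
  P2 needs (6, 2, 2) <= (6, 3, 3) -> finishes; pool += (1, 0, 0) = (7, 3, 3)
  P1 needs (4, 1, 1) <= (7, 3, 3) -> finishes; pool += (2, 1, 1) = (9, 4, 4)
  P8 needs (0, 2, 4) <= (9, 4, 4) -> finishes; pool += (1, 0, 1) = (10, 4, 5)


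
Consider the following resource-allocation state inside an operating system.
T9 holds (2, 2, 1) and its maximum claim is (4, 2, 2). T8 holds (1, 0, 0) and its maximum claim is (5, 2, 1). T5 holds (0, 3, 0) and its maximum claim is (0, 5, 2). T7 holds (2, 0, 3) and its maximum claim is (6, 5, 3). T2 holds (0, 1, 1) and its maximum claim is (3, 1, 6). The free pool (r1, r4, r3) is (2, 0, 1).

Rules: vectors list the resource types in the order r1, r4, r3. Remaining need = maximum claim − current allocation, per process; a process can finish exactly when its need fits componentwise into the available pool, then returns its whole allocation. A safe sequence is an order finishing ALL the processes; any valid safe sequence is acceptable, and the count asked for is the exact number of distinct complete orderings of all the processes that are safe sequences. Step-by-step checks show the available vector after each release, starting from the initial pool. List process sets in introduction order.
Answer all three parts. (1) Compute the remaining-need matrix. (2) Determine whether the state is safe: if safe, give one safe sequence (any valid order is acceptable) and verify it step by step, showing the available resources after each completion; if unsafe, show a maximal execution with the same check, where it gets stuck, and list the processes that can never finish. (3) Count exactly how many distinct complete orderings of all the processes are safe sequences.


(1) Need matrix, components ordered r1, r4, r3:
  T9: (2, 0, 1)
  T8: (4, 2, 1)
  T5: (0, 2, 2)
  T7: (4, 5, 0)
  T2: (3, 0, 5)
(2) SAFE, for example via the order T9, T8, T5, T7, T2.
Key observation: the order's first zero-slack moment is T9 ((2, 0, 1) needed, (2, 0, 1) free — a requested resource with nothing to spare).
Step-by-step check:
  pool = (2, 0, 1)
  T9: need (2, 0, 1) fits (2, 0, 1); releases (2, 2, 1), pool now (4, 2, 2)
  T8: need (4, 2, 1) fits (4, 2, 2); releases (1, 0, 0), pool now (5, 2, 2)
  T5: need (0, 2, 2) fits (5, 2, 2); releases (0, 3, 0), pool now (5, 5, 2)
  T7: need (4, 5, 0) fits (5, 5, 2); releases (2, 0, 3), pool now (7, 5, 5)
  T2: need (3, 0, 5) fits (7, 5, 5); releases (0, 1, 1), pool now (7, 6, 6)
(3) Precisely 4 of the possible complete orderings are safe sequences.


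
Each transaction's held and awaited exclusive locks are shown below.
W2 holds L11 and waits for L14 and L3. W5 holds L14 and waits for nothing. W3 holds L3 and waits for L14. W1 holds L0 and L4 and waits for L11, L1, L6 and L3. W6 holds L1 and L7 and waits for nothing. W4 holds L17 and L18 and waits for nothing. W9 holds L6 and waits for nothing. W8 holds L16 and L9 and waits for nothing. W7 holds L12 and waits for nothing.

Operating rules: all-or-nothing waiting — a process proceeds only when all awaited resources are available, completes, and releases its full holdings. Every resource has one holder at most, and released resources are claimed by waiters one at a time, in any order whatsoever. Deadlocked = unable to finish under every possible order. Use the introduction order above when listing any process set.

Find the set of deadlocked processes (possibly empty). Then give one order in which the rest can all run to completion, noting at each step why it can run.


Nothing here is deadlocked.
Key observation: no waiting chain loops back on itself — every chain ends at a process that waits on nothing, so everyone eventually runs.
A valid finishing order for the others: W7, W4, W6, W5, W3, W2, W9, W1, W8.
Check, step by step:
  run W7 (it waits on nothing); releases L12
  run W4 (it waits on nothing); releases L17 and L18
  run W6 (it waits on nothing); releases L1 and L7
  run W5 (it waits on nothing); releases L14
  W3: everything it awaited (L14) is free; runs, freeing L3
  W2: everything it awaited (L14 and L3) is free; runs, freeing L11
  run W9 (it waits on nothing); releases L6
  W1: everything it awaited (L11, L1, L6 and L3) is free; runs, freeing L0 and L4
  run W8 (it waits on nothing); releases L16 and L9


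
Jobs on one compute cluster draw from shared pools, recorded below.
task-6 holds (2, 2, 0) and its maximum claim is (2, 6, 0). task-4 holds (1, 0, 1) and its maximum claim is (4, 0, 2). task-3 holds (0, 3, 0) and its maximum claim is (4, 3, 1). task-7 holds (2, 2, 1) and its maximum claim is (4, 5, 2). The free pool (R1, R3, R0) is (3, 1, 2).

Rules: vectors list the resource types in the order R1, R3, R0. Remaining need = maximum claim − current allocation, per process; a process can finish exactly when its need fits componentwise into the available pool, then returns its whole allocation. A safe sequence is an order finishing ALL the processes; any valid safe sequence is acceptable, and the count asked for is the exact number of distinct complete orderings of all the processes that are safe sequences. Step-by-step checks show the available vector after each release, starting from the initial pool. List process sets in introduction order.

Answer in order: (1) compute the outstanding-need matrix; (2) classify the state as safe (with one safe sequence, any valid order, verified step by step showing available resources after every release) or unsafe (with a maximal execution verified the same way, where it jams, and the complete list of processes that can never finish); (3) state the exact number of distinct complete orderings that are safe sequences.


(1) Outstanding need per process (order R1, R3, R0):
  task-6: (0, 4, 0)
  task-4: (3, 0, 1)
  task-3: (4, 0, 1)
  task-7: (2, 3, 1)
(2) SAFE. One safe sequence: task-4, task-3, task-7, task-6.
Key observation: task-4 marks the first exact bind of the order: its need (3, 0, 1) fits the free (3, 1, 2) with zero slack on a requested resource.
Verifying each step:
  pool = (3, 1, 2)
  task-4: need (3, 0, 1) fits (3, 1, 2); releases (1, 0, 1), pool now (4, 1, 3)
  task-3: need (4, 0, 1) fits (4, 1, 3); releases (0, 3, 0), pool now (4, 4, 3)
  task-7: need (2, 3, 1) fits (4, 4, 3); releases (2, 2, 1), pool now (6, 6, 4)
  task-6: need (0, 4, 0) fits (6, 6, 4); releases (2, 2, 0), pool now (8, 8, 4)
(3) Exactly 2 of the possible complete orderings are safe sequences.


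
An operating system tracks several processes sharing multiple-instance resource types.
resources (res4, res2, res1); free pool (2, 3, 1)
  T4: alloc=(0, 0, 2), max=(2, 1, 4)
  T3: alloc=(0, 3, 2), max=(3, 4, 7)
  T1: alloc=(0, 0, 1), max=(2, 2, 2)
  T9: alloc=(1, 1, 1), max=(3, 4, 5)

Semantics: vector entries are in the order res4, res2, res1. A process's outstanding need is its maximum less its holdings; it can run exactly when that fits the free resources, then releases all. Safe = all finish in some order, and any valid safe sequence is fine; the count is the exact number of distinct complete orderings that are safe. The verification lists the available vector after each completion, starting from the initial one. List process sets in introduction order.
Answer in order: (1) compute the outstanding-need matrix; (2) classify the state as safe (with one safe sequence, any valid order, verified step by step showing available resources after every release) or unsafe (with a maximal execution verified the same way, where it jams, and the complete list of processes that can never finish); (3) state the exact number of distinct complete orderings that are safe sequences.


(1) Outstanding need per process (order res4, res2, res1):
  T4: (2, 1, 2)
  T3: (3, 1, 5)
  T1: (2, 2, 1)
  T9: (2, 3, 4)
(2) SAFE — a valid safe sequence is T1, T4, T9, T3.
Key observation: reading the order forward, T1 is the first process whose need (2, 2, 1) meets the free pool (2, 3, 1) exactly on a resource it requests.
Check, step by step:
  pool = (2, 3, 1)
  T1 needs (2, 2, 1) <= (2, 3, 1) -> finishes; pool += (0, 0, 1) = (2, 3, 2)
  T4 needs (2, 1, 2) <= (2, 3, 2) -> finishes; pool += (0, 0, 2) = (2, 3, 4)
  T9 needs (2, 3, 4) <= (2, 3, 4) -> finishes; pool += (1, 1, 1) = (3, 4, 5)
  T3 needs (3, 1, 5) <= (3, 4, 5) -> finishes; pool += (0, 3, 2) = (3, 7, 7)
(3) Precisely 1 of the possible complete orderings is a safe sequence.


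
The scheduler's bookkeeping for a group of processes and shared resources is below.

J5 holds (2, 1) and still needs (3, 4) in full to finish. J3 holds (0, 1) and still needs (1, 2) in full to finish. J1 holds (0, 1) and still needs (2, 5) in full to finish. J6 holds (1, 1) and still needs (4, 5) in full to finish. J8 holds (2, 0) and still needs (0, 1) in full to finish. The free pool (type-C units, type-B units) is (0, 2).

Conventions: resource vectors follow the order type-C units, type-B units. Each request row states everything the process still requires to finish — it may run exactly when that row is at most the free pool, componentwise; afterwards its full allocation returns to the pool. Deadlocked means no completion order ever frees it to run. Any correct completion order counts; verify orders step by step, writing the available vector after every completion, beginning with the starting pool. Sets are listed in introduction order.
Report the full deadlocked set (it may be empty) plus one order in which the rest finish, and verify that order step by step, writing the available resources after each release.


The deadlocked set is J5, J1 and J6.
Key observation: no order helps: past J8, J3, the free pool tops out at (2, 3), below what each blocked process needs in type-B units.
One completion order for the rest: J8, J3. Step-by-step check:
  pool = (0, 2)
  run J8 (needs (0, 1), free (0, 2)); after release of (2, 0) the pool is (2, 2)
  run J3 (needs (1, 2), free (2, 2)); after release of (0, 1) the pool is (2, 3)
The blocked processes can never fit:
  J5 still needs (3, 4) but only (2, 3) is free — short on type-C units and type-B units
  J1 still needs (2, 5) but only (2, 3) is free — short on type-B units
  J6 still needs (4, 5) but only (2, 3) is free — short on type-C units and type-B units


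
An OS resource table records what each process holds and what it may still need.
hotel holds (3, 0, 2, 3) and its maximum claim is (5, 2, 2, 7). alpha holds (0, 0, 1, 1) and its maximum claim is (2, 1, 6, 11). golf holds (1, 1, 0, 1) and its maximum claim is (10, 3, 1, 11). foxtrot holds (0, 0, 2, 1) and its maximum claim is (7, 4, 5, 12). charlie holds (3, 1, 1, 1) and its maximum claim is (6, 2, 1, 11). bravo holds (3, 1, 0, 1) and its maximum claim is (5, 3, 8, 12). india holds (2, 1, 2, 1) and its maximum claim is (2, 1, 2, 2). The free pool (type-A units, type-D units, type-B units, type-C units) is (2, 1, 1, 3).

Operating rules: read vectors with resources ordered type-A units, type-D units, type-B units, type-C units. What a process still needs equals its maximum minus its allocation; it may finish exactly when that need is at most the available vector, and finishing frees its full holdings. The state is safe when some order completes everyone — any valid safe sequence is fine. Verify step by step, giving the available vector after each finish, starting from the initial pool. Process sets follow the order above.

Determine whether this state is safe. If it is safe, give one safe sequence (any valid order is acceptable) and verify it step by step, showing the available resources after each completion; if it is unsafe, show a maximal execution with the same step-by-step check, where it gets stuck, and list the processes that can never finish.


UNSAFE — no complete ordering exists.
Key observation: the pool after india, hotel is (7, 2, 5, 7); every surviving request exceeds it in type-C units, so progress ends there.
A maximal execution: india, hotel — then nothing else fits. Check, step by step:
  pool = (2, 1, 1, 3)
  india: need (0, 0, 0, 1) fits (2, 1, 1, 3); releases (2, 1, 2, 1), pool now (4, 2, 3, 4)
  hotel: need (2, 2, 0, 4) fits (4, 2, 3, 4); releases (3, 0, 2, 3), pool now (7, 2, 5, 7)
  alpha cannot run: need (2, 1, 5, 10) vs free (7, 2, 5, 7) (insufficient type-C units)
  golf cannot run: need (9, 2, 1, 10) vs free (7, 2, 5, 7) (insufficient type-A units and type-C units)
  foxtrot cannot run: need (7, 4, 3, 11) vs free (7, 2, 5, 7) (insufficient type-D units and type-C units)
  charlie cannot run: need (3, 1, 0, 10) vs free (7, 2, 5, 7) (insufficient type-C units)
  bravo cannot run: need (2, 2, 8, 11) vs free (7, 2, 5, 7) (insufficient type-B units and type-C units)
Processes that can never finish: alpha, golf, foxtrot, charlie and bravo.


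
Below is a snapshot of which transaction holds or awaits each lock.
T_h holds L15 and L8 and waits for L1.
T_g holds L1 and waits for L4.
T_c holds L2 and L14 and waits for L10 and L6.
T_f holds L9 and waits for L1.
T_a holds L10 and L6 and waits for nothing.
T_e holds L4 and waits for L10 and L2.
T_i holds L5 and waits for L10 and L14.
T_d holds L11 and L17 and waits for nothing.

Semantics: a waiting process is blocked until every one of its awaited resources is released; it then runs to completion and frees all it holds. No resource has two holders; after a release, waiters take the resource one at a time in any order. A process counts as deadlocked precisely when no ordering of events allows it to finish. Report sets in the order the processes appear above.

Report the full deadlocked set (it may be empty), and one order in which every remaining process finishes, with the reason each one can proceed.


No process is deadlocked.
Key observation: the wait relation is loop-free; peeling off processes with no waits unwinds the whole state.
One completion order for the rest: T_a, T_c, T_e, T_g, T_h, T_d, T_i, T_f.
Step-by-step check:
  T_a: no waits; runs immediately, freeing L10 and L6
  T_c: everything it awaited (L10 and L6) is free; runs, freeing L2 and L14
  T_e: everything it awaited (L10 and L2) is free; runs, freeing L4
  T_g: everything it awaited (L4) is free; runs, freeing L1
  T_h: everything it awaited (L1) is free; runs, freeing L15 and L8
  T_d: no waits; runs immediately, freeing L11 and L17
  T_i: everything it awaited (L10 and L14) is free; runs, freeing L5
  T_f: everything it awaited (L1) is free; runs, freeing L9


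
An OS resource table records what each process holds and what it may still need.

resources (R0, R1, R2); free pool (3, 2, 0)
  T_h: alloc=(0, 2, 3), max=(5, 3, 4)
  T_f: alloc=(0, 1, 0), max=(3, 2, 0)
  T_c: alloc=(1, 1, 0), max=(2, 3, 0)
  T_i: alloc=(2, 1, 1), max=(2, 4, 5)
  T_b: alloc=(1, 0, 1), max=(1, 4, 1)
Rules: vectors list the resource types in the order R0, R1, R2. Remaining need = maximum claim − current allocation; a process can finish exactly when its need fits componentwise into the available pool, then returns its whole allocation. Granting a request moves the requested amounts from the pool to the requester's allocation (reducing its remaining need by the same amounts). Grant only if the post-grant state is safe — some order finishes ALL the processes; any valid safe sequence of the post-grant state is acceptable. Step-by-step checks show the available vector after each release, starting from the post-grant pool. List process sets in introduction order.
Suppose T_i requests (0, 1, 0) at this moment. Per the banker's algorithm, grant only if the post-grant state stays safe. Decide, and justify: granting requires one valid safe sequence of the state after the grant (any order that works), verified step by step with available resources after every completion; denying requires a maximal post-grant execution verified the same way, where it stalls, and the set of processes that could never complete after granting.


DENY. Granting would leave the state unsafe.
Key observation: after T_f, T_c the pool peaks at (4, 3, 0), and each blocked process is short somewhere: T_h on R0, R2; T_i on R2; T_b on R1.
Pretend the grant happened; the run T_f, T_c goes as far as possible. Verifying each step:
  pool = (3, 1, 0)
  T_f needs (3, 1, 0) <= (3, 1, 0) -> finishes; pool += (0, 1, 0) = (3, 2, 0)
  T_c needs (1, 2, 0) <= (3, 2, 0) -> finishes; pool += (1, 1, 0) = (4, 3, 0)
  T_h still needs (5, 1, 1) but only (4, 3, 0) is free — short on R0 and R2
  T_i still needs (0, 2, 4) but only (4, 3, 0) is free — short on R2
  T_b still needs (0, 4, 0) but only (4, 3, 0) is free — short on R1
Processes that could never finish after the grant: T_h, T_i and T_b.


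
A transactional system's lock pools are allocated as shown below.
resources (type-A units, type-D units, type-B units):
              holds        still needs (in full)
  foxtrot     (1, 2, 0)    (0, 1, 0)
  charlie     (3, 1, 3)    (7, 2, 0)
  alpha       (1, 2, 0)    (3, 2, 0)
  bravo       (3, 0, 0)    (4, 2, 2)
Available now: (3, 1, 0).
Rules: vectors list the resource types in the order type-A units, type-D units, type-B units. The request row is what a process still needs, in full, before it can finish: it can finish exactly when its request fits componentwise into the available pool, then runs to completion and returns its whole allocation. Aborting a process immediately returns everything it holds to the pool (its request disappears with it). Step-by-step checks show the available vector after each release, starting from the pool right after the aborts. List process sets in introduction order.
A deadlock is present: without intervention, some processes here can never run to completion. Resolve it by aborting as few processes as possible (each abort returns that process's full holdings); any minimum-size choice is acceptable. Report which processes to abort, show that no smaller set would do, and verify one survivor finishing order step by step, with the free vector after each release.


The answer: abort bravo.
Key observation: no ordering could ever have run charlie before the abort of bravo; with (3, 0, 0) back in the pool it fits at step 2.
Minimality: the empty abort set fails — the state is deadlocked as it stands.
Survivors finish in the order: foxtrot, charlie, alpha. Walking it through (pool after the aborts first):
  pool = (6, 1, 0)
  run foxtrot (needs (0, 1, 0), free (6, 1, 0)); after release of (1, 2, 0) the pool is (7, 3, 0)
  run charlie (needs (7, 2, 0), free (7, 3, 0)); after release of (3, 1, 3) the pool is (10, 4, 3)
  run alpha (needs (3, 2, 0), free (10, 4, 3)); after release of (1, 2, 0) the pool is (11, 6, 3)


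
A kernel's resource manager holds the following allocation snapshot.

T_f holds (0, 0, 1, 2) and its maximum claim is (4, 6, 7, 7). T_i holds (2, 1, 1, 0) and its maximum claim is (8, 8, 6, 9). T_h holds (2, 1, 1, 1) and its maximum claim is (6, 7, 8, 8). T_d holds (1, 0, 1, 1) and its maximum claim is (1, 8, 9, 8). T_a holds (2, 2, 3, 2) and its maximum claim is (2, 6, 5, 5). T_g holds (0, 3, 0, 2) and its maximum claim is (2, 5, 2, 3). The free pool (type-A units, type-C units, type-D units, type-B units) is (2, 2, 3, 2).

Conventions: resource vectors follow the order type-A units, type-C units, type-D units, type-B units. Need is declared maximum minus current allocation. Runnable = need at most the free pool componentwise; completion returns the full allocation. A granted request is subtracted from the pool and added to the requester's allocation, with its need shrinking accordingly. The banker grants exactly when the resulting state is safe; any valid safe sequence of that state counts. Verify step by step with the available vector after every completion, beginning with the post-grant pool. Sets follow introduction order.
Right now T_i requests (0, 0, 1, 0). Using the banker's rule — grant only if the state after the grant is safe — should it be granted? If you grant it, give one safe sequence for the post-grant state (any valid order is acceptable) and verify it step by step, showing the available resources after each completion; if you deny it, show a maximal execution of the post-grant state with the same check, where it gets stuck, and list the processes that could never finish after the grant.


DENY. Granting would leave the state unsafe.
Key observation: after T_g, T_a the pool peaks at (4, 7, 5, 6), and each blocked process is short somewhere: T_f on type-D units; T_i on type-A units, type-B units; T_h on type-D units, type-B units; T_d on type-C units, type-D units, type-B units.
On the post-grant state, T_g, T_a is a maximal run — nothing extends it. Step-by-step check:
  pool = (2, 2, 2, 2)
  run T_g (needs (2, 2, 2, 1), free (2, 2, 2, 2)); after release of (0, 3, 0, 2) the pool is (2, 5, 2, 4)
  run T_a (needs (0, 4, 2, 3), free (2, 5, 2, 4)); after release of (2, 2, 3, 2) the pool is (4, 7, 5, 6)
  blocked: T_f wants (4, 6, 6, 5), pool (4, 7, 5, 6) — not enough type-D units
  blocked: T_i wants (6, 7, 4, 9), pool (4, 7, 5, 6) — not enough type-A units and type-B units
  blocked: T_h wants (4, 6, 7, 7), pool (4, 7, 5, 6) — not enough type-D units and type-B units
  blocked: T_d wants (0, 8, 8, 7), pool (4, 7, 5, 6) — not enough type-C units, type-D units and type-B units
Post-grant, the permanently blocked set is T_f, T_i, T_h and T_d.
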